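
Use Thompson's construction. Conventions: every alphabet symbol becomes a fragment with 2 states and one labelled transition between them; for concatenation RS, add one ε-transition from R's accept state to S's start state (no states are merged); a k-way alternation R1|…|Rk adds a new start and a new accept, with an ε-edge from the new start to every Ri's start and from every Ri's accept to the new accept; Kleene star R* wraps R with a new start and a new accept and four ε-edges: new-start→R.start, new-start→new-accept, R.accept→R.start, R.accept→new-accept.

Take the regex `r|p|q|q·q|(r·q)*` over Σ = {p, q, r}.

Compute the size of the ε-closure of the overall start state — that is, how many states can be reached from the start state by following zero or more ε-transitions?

9

Let C(F) = |ε-closure(F.start)| within fragment F, and note whether F accepts ε. Symbol fragments have C = 1 and do not accept ε. Then:
  q·q — same as the first factor's closure: |ε-closure| = 1
  r·q — |ε-closure| equals the left operand's closure size = 1 (its accept is not ε-reachable, so the closure stops there)
  (r·q)* — the star's fresh start ε-reaches both the body's start and the fresh accept: |ε-closure| = 2 + 1 = 3
  r|p|q|q·q|(r·q)* — |ε-closure| = 1 (new start) + (1 + 1 + 1 + 1 + 3) + 1 (new accept, since some branch ε-reaches its own accept) = 9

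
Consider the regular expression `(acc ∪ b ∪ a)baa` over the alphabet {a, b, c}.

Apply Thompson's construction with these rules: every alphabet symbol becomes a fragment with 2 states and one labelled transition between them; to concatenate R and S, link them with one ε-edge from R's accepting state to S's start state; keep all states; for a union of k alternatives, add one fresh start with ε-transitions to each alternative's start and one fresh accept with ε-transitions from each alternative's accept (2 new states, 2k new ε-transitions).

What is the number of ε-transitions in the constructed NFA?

Bottom-up over the parse tree:
Each of the 8 symbol leaves contributes 0 ε-transitions.
  acc = 2 ε-transitions
  acc ∪ b ∪ a = 8 ε-transitions
  (acc ∪ b ∪ a)baa = 11 ε-transitions

11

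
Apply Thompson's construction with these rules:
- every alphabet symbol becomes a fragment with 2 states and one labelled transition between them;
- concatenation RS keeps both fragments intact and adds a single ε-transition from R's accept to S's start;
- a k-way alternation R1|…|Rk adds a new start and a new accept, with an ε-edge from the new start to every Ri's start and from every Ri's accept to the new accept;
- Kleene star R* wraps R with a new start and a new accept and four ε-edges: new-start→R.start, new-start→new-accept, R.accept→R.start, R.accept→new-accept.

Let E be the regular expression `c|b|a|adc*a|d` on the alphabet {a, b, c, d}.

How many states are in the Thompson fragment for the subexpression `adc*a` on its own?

10

Fragment for `adc*a`:
Each of the 4 symbol leaves contributes a 2-state fragment.
  c* — 4 states
  adc*a — 10 states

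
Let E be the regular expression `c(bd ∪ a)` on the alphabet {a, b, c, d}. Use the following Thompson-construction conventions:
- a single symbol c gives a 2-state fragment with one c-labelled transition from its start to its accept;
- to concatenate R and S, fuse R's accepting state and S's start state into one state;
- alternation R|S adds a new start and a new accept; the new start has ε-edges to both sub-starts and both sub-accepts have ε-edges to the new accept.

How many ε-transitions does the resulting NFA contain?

4

Per subexpression:
Each of the 4 symbol leaves contributes 0 ε-transitions.
  bd = 0 ε-transitions
  bd ∪ a = 4 ε-transitions
  c(bd ∪ a) = 4 ε-transitions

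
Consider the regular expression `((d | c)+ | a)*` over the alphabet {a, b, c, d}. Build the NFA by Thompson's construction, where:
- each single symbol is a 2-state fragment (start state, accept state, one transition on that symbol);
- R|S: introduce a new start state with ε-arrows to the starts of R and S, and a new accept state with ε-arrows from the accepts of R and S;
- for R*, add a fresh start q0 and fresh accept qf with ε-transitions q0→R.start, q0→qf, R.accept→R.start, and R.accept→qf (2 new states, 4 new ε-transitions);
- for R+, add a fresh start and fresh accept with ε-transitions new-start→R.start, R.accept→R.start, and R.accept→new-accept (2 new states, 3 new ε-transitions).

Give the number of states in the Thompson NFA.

Building bottom-up:
Each of the 3 symbol leaves contributes a 2-state fragment.
  d | c = 6 states
  (d | c)+ = 8 states
  (d | c)+ | a = 12 states
  ((d | c)+ | a)* = 14 states

14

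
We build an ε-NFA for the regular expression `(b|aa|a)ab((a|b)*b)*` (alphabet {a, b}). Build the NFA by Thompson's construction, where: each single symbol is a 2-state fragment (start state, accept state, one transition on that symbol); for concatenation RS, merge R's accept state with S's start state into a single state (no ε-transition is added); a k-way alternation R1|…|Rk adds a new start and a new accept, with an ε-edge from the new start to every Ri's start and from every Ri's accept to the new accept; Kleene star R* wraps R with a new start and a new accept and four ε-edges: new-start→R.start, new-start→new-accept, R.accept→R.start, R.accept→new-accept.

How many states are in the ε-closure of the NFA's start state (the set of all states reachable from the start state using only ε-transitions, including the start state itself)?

Work bottom-up. For each fragment F, track |ε-closure(F.start)| and whether F's accept lies in that closure (i.e. whether F accepts ε). A single-symbol fragment has closure size 1 and does not accept ε.
  aa : C equals the left operand's closure size = 1 (its accept is not ε-reachable, so the closure stops there)
  b|aa|a : C = 1 + 1 + 1 + 1 = 4 (the new accept is not ε-reachable since no branch accepts ε)
  a|b : C = 1 + 1 + 1 = 3 (the new accept is not ε-reachable since no branch accepts ε)
  (a|b)* : new start has ε-edges to the inner start and to the new accept, so C = 2 + 3 = 5
  (a|b)*b : C = 5 + (1−1) = 5 (closure spills across the concat boundary because the left factor accepts ε)
  ((a|b)*b)* : C = 1 (new start) + 5 (body) + 1 (new accept) = 7
  (b|aa|a)ab((a|b)*b)* : C equals the left operand's closure size = 4 (its accept is not ε-reachable, so the closure stops there)

4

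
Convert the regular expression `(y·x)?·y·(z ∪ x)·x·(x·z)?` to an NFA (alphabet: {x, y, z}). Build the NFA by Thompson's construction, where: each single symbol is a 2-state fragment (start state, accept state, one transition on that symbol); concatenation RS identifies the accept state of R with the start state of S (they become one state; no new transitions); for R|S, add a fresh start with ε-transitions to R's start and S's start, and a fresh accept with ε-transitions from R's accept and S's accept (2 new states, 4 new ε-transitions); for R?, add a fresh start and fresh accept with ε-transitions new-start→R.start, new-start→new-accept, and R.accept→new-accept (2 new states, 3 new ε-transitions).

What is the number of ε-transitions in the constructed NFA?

10

Bottom-up over the parse tree:
Each of the 8 symbol leaves contributes 0 ε-transitions.
  y·x : 0 ε-transitions
  (y·x)? : 3 ε-transitions
  z ∪ x : 4 ε-transitions
  x·z : 0 ε-transitions
  (x·z)? : 3 ε-transitions
  (y·x)?·y·(z ∪ x)·x·(x·z)? : 10 ε-transitions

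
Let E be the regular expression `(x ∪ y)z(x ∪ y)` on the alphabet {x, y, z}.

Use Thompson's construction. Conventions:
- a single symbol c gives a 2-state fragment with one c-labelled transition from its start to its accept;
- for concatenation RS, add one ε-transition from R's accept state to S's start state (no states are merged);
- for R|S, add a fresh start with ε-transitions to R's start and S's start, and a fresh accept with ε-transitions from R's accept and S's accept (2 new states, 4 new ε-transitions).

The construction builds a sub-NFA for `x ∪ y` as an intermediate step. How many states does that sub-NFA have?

Fragment for `x ∪ y`:
Each of the 2 symbol leaves contributes a 2-state fragment.
  x ∪ y → 6 states

6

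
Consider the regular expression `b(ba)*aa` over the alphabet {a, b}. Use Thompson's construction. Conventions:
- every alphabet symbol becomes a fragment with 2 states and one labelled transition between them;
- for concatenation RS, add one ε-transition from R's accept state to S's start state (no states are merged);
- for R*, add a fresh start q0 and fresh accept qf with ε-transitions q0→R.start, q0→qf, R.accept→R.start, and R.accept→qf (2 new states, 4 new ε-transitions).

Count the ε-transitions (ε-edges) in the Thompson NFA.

By structural recursion:
Each of the 5 symbol leaves contributes 0 ε-transitions.
  ba = 1 ε-transition
  (ba)* = 5 ε-transitions
  b(ba)*aa = 8 ε-transitions

8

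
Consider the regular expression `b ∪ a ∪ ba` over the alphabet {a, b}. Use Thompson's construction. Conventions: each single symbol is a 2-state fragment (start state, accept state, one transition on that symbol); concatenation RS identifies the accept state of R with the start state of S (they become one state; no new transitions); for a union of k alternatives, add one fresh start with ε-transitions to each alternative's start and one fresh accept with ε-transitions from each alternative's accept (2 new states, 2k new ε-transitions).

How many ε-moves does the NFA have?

6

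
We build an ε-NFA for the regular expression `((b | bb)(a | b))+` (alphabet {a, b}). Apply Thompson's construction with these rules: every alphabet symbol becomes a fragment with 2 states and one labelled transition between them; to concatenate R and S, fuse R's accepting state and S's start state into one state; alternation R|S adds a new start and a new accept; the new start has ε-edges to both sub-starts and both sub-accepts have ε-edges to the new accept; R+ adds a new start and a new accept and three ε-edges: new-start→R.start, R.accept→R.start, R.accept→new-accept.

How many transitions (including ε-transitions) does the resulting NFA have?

Recursing over subexpressions:
Each of the 5 symbol leaves contributes 1 transition (1 symbol, 0 ε).
  bb = 2 transitions (2 symbol, 0 ε)
  b | bb = 7 transitions (3 symbol, 4 ε)
  a | b = 6 transitions (2 symbol, 4 ε)
  (b | bb)(a | b) = 13 transitions (5 symbol, 8 ε)
  ((b | bb)(a | b))+ = 16 transitions (5 symbol, 11 ε)

16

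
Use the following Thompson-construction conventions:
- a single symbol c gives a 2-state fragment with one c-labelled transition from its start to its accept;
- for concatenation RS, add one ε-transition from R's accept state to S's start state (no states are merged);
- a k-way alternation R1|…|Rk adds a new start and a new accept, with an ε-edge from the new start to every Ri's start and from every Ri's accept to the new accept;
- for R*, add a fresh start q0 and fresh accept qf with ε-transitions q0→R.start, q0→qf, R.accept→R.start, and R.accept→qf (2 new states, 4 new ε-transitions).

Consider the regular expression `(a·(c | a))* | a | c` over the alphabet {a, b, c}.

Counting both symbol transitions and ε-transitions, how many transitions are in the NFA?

Per subexpression:
Each of the 5 symbol leaves contributes 1 transition (1 symbol, 0 ε).
  c | a = 6 transitions (2 symbol, 4 ε)
  a·(c | a) = 8 transitions (3 symbol, 5 ε)
  (a·(c | a))* = 12 transitions (3 symbol, 9 ε)
  (a·(c | a))* | a | c = 20 transitions (5 symbol, 15 ε)

20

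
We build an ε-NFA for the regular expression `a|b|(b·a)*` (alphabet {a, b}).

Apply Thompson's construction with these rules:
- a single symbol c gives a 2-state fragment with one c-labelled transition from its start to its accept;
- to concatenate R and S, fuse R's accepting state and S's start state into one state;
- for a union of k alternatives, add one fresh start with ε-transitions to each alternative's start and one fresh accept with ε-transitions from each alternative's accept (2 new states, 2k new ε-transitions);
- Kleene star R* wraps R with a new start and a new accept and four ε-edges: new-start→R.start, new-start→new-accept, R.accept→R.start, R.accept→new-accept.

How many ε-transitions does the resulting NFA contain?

10

Bottom-up over the parse tree:
Each of the 4 symbol leaves contributes 0 ε-transitions.
  b·a → 0 ε-transitions
  (b·a)* → 4 ε-transitions
  a|b|(b·a)* → 10 ε-transitions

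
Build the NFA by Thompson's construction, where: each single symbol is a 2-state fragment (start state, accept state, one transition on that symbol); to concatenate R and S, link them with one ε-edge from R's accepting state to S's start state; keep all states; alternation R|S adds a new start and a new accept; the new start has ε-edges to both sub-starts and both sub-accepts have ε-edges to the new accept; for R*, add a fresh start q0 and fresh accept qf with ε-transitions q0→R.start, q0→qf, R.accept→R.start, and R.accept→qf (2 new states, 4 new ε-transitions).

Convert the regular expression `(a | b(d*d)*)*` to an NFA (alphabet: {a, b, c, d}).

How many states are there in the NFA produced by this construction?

16

Per subexpression:
Each of the 4 symbol leaves contributes a 2-state fragment.
  d* : 4 states
  d*d : 6 states
  (d*d)* : 8 states
  b(d*d)* : 10 states
  a | b(d*d)* : 14 states
  (a | b(d*d)*)* : 16 states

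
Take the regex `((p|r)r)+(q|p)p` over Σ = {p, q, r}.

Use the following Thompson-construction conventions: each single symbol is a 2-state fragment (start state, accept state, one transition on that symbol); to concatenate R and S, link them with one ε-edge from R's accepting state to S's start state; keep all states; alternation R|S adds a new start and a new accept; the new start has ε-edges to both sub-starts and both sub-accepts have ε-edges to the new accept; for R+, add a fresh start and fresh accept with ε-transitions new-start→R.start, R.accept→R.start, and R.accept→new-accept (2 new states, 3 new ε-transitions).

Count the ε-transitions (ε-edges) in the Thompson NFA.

Bottom-up over the parse tree:
Each of the 6 symbol leaves contributes 0 ε-transitions.
  p|r = 4 ε-transitions
  (p|r)r = 5 ε-transitions
  ((p|r)r)+ = 8 ε-transitions
  q|p = 4 ε-transitions
  ((p|r)r)+(q|p)p = 14 ε-transitions

14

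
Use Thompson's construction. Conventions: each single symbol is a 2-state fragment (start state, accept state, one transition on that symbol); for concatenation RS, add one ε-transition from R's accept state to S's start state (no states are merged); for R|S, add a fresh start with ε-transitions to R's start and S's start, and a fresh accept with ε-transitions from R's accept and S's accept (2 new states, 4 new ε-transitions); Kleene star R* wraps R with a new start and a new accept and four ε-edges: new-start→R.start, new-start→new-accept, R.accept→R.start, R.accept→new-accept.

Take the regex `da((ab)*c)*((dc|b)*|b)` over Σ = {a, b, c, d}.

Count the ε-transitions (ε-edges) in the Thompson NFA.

26

Building bottom-up:
Each of the 9 symbol leaves contributes 0 ε-transitions.
  ab → 1 ε-transition
  (ab)* → 5 ε-transitions
  (ab)*c → 6 ε-transitions
  ((ab)*c)* → 10 ε-transitions
  dc → 1 ε-transition
  dc|b → 5 ε-transitions
  (dc|b)* → 9 ε-transitions
  (dc|b)*|b → 13 ε-transitions
  da((ab)*c)*((dc|b)*|b) → 26 ε-transitions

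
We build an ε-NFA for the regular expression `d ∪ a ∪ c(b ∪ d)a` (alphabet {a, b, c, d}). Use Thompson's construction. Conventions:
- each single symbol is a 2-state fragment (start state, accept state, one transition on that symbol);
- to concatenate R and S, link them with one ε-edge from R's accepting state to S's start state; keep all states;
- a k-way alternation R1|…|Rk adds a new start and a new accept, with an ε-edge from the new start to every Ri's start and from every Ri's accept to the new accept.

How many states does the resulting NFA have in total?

By structural recursion:
Each of the 6 symbol leaves contributes a 2-state fragment.
  b ∪ d : 6 states
  c(b ∪ d)a : 10 states
  d ∪ a ∪ c(b ∪ d)a : 16 states

16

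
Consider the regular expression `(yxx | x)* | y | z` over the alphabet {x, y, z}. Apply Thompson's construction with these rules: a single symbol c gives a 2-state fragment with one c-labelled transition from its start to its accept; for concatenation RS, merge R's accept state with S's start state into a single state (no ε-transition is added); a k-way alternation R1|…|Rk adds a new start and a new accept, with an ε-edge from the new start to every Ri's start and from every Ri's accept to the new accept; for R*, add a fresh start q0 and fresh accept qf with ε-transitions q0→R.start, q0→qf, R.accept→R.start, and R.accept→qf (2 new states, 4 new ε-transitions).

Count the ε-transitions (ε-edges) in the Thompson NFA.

14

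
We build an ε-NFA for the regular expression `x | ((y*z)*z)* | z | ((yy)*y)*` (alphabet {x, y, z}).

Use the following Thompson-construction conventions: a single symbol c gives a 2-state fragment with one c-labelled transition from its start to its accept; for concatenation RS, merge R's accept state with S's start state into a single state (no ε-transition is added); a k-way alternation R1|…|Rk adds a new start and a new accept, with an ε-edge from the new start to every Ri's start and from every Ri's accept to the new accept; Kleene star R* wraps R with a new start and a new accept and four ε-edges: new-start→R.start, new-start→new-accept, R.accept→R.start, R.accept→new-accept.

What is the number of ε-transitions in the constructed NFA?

Per subexpression:
Each of the 8 symbol leaves contributes 0 ε-transitions.
  y* : 4 ε-transitions
  y*z : 4 ε-transitions
  (y*z)* : 8 ε-transitions
  (y*z)*z : 8 ε-transitions
  ((y*z)*z)* : 12 ε-transitions
  yy : 0 ε-transitions
  (yy)* : 4 ε-transitions
  (yy)*y : 4 ε-transitions
  ((yy)*y)* : 8 ε-transitions
  x | ((y*z)*z)* | z | ((yy)*y)* : 28 ε-transitions

28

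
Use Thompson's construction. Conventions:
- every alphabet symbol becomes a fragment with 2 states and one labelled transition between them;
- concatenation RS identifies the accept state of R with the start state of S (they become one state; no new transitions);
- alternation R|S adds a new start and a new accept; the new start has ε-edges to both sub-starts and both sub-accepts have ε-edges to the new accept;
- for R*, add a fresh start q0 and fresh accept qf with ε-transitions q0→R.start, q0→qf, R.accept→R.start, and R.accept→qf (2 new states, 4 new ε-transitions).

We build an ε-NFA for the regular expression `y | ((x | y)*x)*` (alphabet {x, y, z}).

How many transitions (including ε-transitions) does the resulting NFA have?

By structural recursion:
Each of the 4 symbol leaves contributes 1 transition (1 symbol, 0 ε).
  x | y : 6 transitions (2 symbol, 4 ε)
  (x | y)* : 10 transitions (2 symbol, 8 ε)
  (x | y)*x : 11 transitions (3 symbol, 8 ε)
  ((x | y)*x)* : 15 transitions (3 symbol, 12 ε)
  y | ((x | y)*x)* : 20 transitions (4 symbol, 16 ε)

20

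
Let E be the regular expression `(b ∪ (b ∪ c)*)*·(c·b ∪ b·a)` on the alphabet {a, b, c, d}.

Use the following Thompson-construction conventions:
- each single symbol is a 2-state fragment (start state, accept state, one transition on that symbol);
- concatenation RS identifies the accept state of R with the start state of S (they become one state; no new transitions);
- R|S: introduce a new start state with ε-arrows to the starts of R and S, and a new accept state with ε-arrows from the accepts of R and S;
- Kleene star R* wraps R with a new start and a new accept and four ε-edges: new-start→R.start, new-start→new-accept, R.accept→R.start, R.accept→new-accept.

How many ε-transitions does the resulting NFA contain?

20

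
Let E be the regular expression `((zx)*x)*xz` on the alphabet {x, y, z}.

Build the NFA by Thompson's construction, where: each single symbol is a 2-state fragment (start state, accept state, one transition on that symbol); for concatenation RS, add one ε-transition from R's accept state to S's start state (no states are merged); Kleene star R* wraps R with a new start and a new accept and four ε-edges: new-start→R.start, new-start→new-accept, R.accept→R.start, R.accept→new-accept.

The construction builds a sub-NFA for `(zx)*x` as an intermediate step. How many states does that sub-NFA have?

Fragment for `(zx)*x`:
Each of the 3 symbol leaves contributes a 2-state fragment.
  zx → 4 states
  (zx)* → 6 states
  (zx)*x → 8 states

8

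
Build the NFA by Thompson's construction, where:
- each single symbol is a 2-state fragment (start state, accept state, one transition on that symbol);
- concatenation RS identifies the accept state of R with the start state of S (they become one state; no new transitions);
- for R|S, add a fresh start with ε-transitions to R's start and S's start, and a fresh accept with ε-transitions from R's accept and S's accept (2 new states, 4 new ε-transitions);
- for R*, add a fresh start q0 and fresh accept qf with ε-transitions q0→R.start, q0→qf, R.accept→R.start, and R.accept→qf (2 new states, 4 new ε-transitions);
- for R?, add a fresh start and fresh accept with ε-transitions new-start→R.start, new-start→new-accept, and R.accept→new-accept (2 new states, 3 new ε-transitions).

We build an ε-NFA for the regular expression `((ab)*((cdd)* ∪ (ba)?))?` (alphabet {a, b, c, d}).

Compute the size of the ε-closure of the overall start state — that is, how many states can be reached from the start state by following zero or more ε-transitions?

Work bottom-up. For each fragment F, track |ε-closure(F.start)| and whether F's accept lies in that closure (i.e. whether F accepts ε). A single-symbol fragment has closure size 1 and does not accept ε.
  ab — |closure| equals the left operand's closure size = 1 (its accept is not ε-reachable, so the closure stops there)
  (ab)* — new start has ε-edges to the inner start and to the new accept, so |closure| = 2 + 1 = 3
  cdd — same as the first factor's closure: |closure| = 1
  (cdd)* — new start has ε-edges to the inner start and to the new accept, so |closure| = 2 + 1 = 3
  ba — |closure| equals the left operand's closure size = 1 (its accept is not ε-reachable, so the closure stops there)
  (ba)? — new start has ε-edges to the inner start and to the new accept, so |closure| = 2 + 1 = 3
  (cdd)* ∪ (ba)? — |closure| = 1 (new start) + (3 + 3) + 1 (new accept, since some branch ε-reaches its own accept) = 8
  (ab)*((cdd)* ∪ (ba)?) — |closure| = 3 + (8−1) = 10 (closure spills across the concat boundary because the left factor accepts ε)
  ((ab)*((cdd)* ∪ (ba)?))? — |closure| = 1 (new start) + 10 (body) + 1 (new accept, via ε) = 12

12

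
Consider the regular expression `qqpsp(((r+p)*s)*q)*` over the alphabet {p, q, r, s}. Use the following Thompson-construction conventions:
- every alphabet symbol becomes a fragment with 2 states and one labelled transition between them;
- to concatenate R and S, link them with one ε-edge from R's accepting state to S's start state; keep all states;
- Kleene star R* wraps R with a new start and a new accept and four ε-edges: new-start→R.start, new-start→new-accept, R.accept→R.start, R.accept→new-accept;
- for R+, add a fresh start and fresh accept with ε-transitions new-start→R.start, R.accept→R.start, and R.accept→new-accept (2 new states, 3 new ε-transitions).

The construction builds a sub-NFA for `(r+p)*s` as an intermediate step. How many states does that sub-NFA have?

10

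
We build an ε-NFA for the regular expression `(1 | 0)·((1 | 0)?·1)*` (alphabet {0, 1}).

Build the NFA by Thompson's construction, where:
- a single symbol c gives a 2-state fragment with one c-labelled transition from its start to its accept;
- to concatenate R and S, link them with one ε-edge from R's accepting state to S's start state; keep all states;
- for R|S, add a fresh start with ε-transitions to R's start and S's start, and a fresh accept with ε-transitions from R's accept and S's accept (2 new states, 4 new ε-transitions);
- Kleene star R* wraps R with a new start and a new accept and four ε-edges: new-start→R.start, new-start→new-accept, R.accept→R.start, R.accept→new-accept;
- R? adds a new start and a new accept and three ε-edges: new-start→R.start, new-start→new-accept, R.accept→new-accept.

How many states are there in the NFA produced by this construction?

18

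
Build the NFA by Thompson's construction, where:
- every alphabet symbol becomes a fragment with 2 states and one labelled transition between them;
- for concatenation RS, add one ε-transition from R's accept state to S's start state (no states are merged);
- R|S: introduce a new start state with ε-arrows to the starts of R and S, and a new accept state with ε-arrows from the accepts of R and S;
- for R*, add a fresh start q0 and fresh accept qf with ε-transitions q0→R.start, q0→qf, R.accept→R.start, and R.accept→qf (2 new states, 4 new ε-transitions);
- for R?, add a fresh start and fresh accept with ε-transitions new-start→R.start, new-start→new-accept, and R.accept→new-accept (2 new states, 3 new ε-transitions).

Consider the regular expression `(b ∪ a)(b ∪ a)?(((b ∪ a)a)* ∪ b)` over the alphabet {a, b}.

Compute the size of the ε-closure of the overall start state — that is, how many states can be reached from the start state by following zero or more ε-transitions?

3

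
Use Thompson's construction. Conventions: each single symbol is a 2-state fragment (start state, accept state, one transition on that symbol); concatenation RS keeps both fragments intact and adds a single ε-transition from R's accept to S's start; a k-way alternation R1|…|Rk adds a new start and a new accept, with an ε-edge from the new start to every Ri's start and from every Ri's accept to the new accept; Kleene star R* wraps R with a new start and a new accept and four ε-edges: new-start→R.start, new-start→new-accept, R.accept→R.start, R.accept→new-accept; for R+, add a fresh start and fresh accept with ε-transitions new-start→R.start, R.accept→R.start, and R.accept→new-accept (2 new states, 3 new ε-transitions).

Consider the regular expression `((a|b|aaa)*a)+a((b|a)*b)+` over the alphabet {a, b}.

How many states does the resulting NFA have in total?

32

Building bottom-up:
Each of the 10 symbol leaves contributes a 2-state fragment.
  aaa : 6 states
  a|b|aaa : 12 states
  (a|b|aaa)* : 14 states
  (a|b|aaa)*a : 16 states
  ((a|b|aaa)*a)+ : 18 states
  b|a : 6 states
  (b|a)* : 8 states
  (b|a)*b : 10 states
  ((b|a)*b)+ : 12 states
  ((a|b|aaa)*a)+a((b|a)*b)+ : 32 states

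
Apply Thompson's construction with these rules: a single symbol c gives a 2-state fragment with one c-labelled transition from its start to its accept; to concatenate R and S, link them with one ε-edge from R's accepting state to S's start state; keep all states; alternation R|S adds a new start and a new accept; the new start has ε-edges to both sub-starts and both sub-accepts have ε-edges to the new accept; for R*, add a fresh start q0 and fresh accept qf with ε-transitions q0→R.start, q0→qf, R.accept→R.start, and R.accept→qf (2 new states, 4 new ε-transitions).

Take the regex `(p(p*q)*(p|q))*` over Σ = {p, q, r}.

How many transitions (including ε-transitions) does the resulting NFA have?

By structural recursion:
Each of the 5 symbol leaves contributes 1 transition (1 symbol, 0 ε).
  p* → 5 transitions (1 symbol, 4 ε)
  p*q → 7 transitions (2 symbol, 5 ε)
  (p*q)* → 11 transitions (2 symbol, 9 ε)
  p|q → 6 transitions (2 symbol, 4 ε)
  p(p*q)*(p|q) → 20 transitions (5 symbol, 15 ε)
  (p(p*q)*(p|q))* → 24 transitions (5 symbol, 19 ε)

24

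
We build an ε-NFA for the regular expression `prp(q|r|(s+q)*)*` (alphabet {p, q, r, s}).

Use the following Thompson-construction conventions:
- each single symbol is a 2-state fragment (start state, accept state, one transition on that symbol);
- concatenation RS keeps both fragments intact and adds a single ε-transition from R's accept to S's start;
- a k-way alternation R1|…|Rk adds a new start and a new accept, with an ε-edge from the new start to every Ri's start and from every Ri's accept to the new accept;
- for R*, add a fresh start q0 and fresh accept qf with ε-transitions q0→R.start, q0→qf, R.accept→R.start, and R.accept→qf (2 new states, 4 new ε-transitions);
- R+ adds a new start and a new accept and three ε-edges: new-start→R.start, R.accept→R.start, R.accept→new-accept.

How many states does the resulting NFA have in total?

22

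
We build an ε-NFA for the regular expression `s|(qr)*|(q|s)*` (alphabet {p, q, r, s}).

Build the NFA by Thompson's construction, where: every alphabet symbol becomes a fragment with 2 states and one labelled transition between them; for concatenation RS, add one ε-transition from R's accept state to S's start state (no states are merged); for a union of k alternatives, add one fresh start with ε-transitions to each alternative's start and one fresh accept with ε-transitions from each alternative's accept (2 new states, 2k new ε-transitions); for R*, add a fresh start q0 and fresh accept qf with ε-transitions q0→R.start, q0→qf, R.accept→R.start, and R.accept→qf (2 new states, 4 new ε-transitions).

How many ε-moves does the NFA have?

Bottom-up over the parse tree:
Each of the 5 symbol leaves contributes 0 ε-transitions.
  qr = 1 ε-transition
  (qr)* = 5 ε-transitions
  q|s = 4 ε-transitions
  (q|s)* = 8 ε-transitions
  s|(qr)*|(q|s)* = 19 ε-transitions

19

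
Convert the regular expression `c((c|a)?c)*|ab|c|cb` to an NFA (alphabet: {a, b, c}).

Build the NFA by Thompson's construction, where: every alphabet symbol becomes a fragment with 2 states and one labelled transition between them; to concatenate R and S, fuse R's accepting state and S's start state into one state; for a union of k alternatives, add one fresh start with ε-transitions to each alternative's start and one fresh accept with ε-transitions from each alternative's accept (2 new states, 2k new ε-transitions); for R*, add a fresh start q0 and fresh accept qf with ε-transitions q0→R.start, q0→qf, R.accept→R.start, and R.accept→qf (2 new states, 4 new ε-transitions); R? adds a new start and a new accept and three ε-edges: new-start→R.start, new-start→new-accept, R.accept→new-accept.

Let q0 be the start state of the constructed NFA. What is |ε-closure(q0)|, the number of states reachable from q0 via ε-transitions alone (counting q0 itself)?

5

Let C(F) = |ε-closure(F.start)| within fragment F, and note whether F accepts ε. Symbol fragments have C = 1 and do not accept ε. Then:
  c|a — |ε-closure| = 1 + 1 + 1 = 3 (the new accept is not ε-reachable since no branch accepts ε)
  (c|a)? — |ε-closure| = 1 (new start) + 3 (body) + 1 (new accept, via ε) = 5
  (c|a)?c — the left operand accepts ε, so the closure extends into the next operand (the shared merged state is already counted); |ε-closure| = 5 + (1−1) = 5
  ((c|a)?c)* — |ε-closure| = 1 (new start) + 5 (body) + 1 (new accept) = 7
  c((c|a)?c)* — |ε-closure| equals the left operand's closure size = 1 (its accept is not ε-reachable, so the closure stops there)
  ab — |ε-closure| equals the left operand's closure size = 1 (its accept is not ε-reachable, so the closure stops there)
  cb — same as the first factor's closure: |ε-closure| = 1
  c((c|a)?c)*|ab|c|cb — new start ε-reaches every alternative's start; none of them accept ε, so the new accept is not reached: |ε-closure| = 1 + 1 + 1 + 1 + 1 = 5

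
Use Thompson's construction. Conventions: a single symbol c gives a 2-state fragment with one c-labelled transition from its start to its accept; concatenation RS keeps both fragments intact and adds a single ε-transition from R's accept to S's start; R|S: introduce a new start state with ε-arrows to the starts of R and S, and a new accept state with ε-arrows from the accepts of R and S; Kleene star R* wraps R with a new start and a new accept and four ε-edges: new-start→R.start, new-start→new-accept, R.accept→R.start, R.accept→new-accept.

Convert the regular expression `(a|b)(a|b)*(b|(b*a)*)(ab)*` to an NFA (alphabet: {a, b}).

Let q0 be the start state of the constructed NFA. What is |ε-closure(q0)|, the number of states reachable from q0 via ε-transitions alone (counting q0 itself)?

Work bottom-up. For each fragment F, track |ε-closure(F.start)| and whether F's accept lies in that closure (i.e. whether F accepts ε). A single-symbol fragment has closure size 1 and does not accept ε.
  a|b → C = 1 + 1 + 1 = 3 (the new accept is not ε-reachable since no branch accepts ε)
  a|b → new start ε-reaches every alternative's start; none of them accept ε, so the new accept is not reached: C = 1 + 1 + 1 = 3
  (a|b)* → C = 1 (new start) + 3 (body) + 1 (new accept) = 5
  b* → new start has ε-edges to the inner start and to the new accept, so C = 2 + 1 = 3
  b*a → C = 3 + 1 = 4 (closure spills across the concat boundary because the left factor accepts ε)
  (b*a)* → new start has ε-edges to the inner start and to the new accept, so C = 2 + 4 = 6
  b|(b*a)* → C = 1 (new start) + (1 + 6) + 1 (new accept, since some branch ε-reaches its own accept) = 9
  ab → same as the first factor's closure: C = 1
  (ab)* → C = 1 (new start) + 1 (body) + 1 (new accept) = 3
  (a|b)(a|b)*(b|(b*a)*)(ab)* → C equals the left operand's closure size = 3 (its accept is not ε-reachable, so the closure stops there)

3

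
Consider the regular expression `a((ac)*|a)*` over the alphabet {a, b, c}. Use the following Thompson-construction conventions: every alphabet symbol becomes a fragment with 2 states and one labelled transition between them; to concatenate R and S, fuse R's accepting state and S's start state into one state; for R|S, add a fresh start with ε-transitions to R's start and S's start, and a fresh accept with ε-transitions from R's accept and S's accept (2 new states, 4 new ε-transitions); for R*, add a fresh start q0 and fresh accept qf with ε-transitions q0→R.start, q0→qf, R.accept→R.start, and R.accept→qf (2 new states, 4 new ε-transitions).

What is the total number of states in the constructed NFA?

12

Building bottom-up:
Each of the 4 symbol leaves contributes a 2-state fragment.
  ac → 3 states
  (ac)* → 5 states
  (ac)*|a → 9 states
  ((ac)*|a)* → 11 states
  a((ac)*|a)* → 12 states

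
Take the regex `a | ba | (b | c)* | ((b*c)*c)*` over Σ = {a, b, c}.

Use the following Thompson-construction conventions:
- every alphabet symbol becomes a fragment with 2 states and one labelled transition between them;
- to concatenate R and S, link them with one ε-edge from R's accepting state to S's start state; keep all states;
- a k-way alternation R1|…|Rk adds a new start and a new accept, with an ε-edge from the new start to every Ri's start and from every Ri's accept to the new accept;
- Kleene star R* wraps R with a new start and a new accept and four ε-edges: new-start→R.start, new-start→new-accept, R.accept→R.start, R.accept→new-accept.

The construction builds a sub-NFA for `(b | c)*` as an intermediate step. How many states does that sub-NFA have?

8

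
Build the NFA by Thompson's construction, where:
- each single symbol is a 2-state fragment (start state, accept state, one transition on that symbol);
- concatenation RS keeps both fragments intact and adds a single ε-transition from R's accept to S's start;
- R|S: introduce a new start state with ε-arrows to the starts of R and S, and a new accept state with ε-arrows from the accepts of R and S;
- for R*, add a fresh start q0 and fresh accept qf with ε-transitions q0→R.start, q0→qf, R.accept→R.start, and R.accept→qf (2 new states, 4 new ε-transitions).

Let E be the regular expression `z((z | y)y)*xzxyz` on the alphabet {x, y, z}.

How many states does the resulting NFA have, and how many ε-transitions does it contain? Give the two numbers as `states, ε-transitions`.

22, 15

Recursing over subexpressions:
Each of the 9 symbol leaves contributes 2 states and 0 ε-transitions.
  z | y = 6 states, 4 ε-transitions
  (z | y)y = 8 states, 5 ε-transitions
  ((z | y)y)* = 10 states, 9 ε-transitions
  z((z | y)y)*xzxyz = 22 states, 15 ε-transitions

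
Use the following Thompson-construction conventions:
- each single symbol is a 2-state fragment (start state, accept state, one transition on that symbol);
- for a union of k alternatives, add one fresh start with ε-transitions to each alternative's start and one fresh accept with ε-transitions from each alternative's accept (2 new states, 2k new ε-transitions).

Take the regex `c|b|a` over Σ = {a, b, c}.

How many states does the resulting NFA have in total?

Recursing over subexpressions:
Each of the 3 symbol leaves contributes a 2-state fragment.
  c|b|a — 8 states

8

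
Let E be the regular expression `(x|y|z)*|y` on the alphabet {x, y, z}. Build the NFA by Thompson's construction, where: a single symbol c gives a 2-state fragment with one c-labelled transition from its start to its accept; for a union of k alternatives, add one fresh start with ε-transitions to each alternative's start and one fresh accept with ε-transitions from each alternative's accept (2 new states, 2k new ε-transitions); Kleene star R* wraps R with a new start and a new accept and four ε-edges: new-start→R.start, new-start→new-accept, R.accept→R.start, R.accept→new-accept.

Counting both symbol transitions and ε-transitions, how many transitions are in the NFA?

By structural recursion:
Each of the 4 symbol leaves contributes 1 transition (1 symbol, 0 ε).
  x|y|z — 9 transitions (3 symbol, 6 ε)
  (x|y|z)* — 13 transitions (3 symbol, 10 ε)
  (x|y|z)*|y — 18 transitions (4 symbol, 14 ε)

18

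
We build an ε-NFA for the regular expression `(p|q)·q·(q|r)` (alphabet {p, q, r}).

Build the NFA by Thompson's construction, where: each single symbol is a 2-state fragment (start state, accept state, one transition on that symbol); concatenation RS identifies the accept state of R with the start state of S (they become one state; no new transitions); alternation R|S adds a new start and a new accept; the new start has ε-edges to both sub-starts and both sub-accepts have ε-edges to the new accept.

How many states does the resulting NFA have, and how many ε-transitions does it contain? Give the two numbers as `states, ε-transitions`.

Bottom-up over the parse tree:
Each of the 5 symbol leaves contributes 2 states and 0 ε-transitions.
  p|q — 6 states, 4 ε-transitions
  q|r — 6 states, 4 ε-transitions
  (p|q)·q·(q|r) — 12 states, 8 ε-transitions

12, 8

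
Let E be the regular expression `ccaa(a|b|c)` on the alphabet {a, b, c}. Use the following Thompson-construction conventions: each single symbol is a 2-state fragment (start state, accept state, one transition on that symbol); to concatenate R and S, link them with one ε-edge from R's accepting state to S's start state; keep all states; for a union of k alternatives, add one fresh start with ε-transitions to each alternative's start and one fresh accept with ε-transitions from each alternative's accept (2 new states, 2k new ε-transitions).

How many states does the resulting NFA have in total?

By structural recursion:
Each of the 7 symbol leaves contributes a 2-state fragment.
  a|b|c = 8 states
  ccaa(a|b|c) = 16 states

16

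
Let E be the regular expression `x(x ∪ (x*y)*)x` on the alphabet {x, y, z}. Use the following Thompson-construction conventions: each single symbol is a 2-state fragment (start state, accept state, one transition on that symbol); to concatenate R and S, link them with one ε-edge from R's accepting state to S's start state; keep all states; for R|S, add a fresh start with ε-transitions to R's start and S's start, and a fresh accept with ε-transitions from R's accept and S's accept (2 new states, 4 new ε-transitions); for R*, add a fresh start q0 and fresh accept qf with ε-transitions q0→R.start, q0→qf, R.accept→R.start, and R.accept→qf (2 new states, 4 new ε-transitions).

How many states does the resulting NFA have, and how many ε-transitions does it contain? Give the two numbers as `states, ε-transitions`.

Bottom-up over the parse tree:
Each of the 5 symbol leaves contributes 2 states and 0 ε-transitions.
  x* — 4 states, 4 ε-transitions
  x*y — 6 states, 5 ε-transitions
  (x*y)* — 8 states, 9 ε-transitions
  x ∪ (x*y)* — 12 states, 13 ε-transitions
  x(x ∪ (x*y)*)x — 16 states, 15 ε-transitions

16, 15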